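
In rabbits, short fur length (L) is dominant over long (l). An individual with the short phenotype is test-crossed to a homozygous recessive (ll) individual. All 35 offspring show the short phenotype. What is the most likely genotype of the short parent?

Test cross: ? × ll
All offspring are short.
If the unknown parent were heterozygous (Ll), about half of 35 offspring would be long; none are. The unknown parent is most likely homozygous dominant (LL).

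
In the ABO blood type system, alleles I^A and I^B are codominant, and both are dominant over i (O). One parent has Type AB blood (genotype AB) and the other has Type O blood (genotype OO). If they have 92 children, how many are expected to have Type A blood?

Cross: AB × OO
Possible offspring genotypes: 2 AO, 2 BO
Blood type counts: 2 Type A, 2 Type B
Probability of Type A: 2/4 = 1/2
Expected count = 1/2 × 92 = 46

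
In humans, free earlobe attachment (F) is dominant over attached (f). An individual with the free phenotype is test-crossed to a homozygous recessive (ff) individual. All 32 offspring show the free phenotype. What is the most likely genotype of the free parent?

Test cross: ? × ff
All offspring are free.
If the unknown parent were heterozygous (Ff), about half of 32 offspring would be attached; none are. The unknown parent is most likely homozygous dominant (FF).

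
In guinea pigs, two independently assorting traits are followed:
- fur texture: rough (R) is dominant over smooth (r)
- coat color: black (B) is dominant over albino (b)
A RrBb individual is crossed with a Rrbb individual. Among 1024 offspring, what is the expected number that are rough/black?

Dihybrid cross RrBb × Rrbb — consider each gene separately:
fur texture: Rr × Rr → 1 RR, 2 Rr, 1 rr → 3 R_ : 1 rr (out of 4)
coat color: Bb × bb → 2 Bb, 2 bb → 2 B_ : 2 bb (out of 4)
Combine (counts out of 4 × 4 = 16): rough/black (R_B_) = 3×2 = 6; rough/albino (R_bb) = 3×2 = 6; smooth/black (rrB_) = 1×2 = 2; smooth/albino (rrbb) = 1×2 = 2
Phenotype counts (out of 16): 6 rough/black, 6 rough/albino, 2 smooth/black, 2 smooth/albino
rough/black: 6 out of 16 → fraction 3/8
Expected count = 3/8 × 1024 = 384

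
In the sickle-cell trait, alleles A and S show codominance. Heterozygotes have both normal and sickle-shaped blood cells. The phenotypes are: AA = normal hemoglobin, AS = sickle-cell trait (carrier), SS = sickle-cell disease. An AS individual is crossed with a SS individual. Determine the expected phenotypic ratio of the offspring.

Punnett square for AS × SS:
Offspring genotypes: 2 AS, 2 SS
Phenotype counts: 2 sickle-cell trait (carrier), 2 sickle-cell disease
Ratio: 1 sickle-cell trait (carrier) : 1 sickle-cell disease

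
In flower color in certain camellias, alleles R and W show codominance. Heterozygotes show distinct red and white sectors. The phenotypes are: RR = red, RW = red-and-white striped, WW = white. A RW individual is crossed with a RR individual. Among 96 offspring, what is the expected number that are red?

Punnett square for RW × RR:
Offspring genotypes: 2 RR, 2 RW
Phenotype counts: 2 red, 2 red-and-white striped
red: 2 out of 4 → fraction 1/2
Expected count = 1/2 × 96 = 48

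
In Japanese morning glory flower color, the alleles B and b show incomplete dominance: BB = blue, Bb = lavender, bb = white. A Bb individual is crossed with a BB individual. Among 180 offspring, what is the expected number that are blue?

Punnett square for Bb × BB:
Offspring genotypes: 2 BB, 2 Bb
Phenotype counts: 2 blue, 2 lavender
blue: 2 out of 4 → fraction 1/2
Expected count = 1/2 × 180 = 90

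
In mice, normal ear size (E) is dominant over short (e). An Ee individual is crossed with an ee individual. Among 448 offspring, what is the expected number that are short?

Punnett square for Ee × ee:
Offspring genotypes: 2 Ee, 2 ee
normal: 2, short: 2
short: 2 out of 4 → fraction 1/2
Expected count = 1/2 × 448 = 224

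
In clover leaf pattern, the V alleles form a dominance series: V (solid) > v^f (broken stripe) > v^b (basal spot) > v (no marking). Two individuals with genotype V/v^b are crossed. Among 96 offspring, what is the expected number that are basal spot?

Cross: V/v^b × V/v^b
Allele dominance: V > v^f > v^b > v
Offspring genotypes: 1 V/V, 2 V/v^b, 1 v^b/v^b
Phenotype counts: 3 solid, 1 basal spot
basal spot: 1 out of 4 → fraction 1/4
Expected count = 1/4 × 96 = 24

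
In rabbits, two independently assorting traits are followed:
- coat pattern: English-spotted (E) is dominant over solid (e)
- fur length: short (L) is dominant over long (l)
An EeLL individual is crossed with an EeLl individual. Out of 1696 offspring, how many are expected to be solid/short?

Dihybrid cross EeLL × EeLl — consider each gene separately:
coat pattern: Ee × Ee → 1 EE, 2 Ee, 1 ee → 3 E_ : 1 ee (out of 4)
fur length: LL × Ll → 2 LL, 2 Ll → 4 L_ (out of 4)
Combine (counts out of 4 × 4 = 16): English-spotted/short (E_L_) = 3×4 = 12; solid/short (eeL_) = 1×4 = 4
Phenotype counts (out of 16): 12 English-spotted/short, 4 solid/short
solid/short: 4 out of 16 → fraction 1/4
Expected count = 1/4 × 1696 = 424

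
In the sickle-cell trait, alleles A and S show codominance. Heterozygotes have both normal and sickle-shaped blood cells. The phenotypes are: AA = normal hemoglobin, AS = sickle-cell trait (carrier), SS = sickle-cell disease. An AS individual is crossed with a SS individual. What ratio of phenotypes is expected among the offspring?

Punnett square for AS × SS:
Offspring genotypes: 2 AS, 2 SS
Phenotype counts: 2 sickle-cell trait (carrier), 2 sickle-cell disease
Ratio: 1 sickle-cell trait (carrier) : 1 sickle-cell disease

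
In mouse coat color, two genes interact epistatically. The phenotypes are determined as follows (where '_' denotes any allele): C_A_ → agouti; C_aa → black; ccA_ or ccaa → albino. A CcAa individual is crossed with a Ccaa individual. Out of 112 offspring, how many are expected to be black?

Cross: CcAa × Ccaa — consider each gene separately:
C gene: Cc × Cc → 1 CC, 2 Cc, 1 cc → 3 C_ : 1 cc (out of 4)
A gene: Aa × aa → 2 Aa, 2 aa → 2 A_ : 2 aa (out of 4)
Genotype classes (out of 4 × 4 = 16): C_A_ = 3×2 = 6; C_aa = 3×2 = 6; ccA_ = 1×2 = 2; ccaa = 1×2 = 2
Apply the phenotype rules: C_A_ (6) → agouti; C_aa (6) → black; ccA_ (2) + ccaa (2) → albino
Phenotype counts (out of 16): 6 agouti, 6 black, 4 albino
black: 6 out of 16 → fraction 3/8
Expected count = 3/8 × 112 = 42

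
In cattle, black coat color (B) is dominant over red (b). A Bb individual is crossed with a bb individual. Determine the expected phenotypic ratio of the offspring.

Punnett square for Bb × bb:
Offspring genotypes: 2 Bb, 2 bb
black: 2, red: 2
Ratio: 1:1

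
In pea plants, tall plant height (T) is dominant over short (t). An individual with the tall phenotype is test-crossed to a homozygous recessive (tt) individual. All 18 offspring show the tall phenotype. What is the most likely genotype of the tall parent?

Test cross: ? × tt
All offspring are tall.
If the unknown parent were heterozygous (Tt), about half of 18 offspring would be short; none are. The unknown parent is most likely homozygous dominant (TT).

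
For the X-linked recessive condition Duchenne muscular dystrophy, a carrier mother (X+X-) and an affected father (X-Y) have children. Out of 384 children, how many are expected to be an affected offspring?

Cross: X+X- × X-Y
Offspring: 1 X+X-, 1 X+Y, 1 X-X-, 1 X-Y
Probability of an affected offspring: 2/4 = 1/2
Expected count = 1/2 × 384 = 192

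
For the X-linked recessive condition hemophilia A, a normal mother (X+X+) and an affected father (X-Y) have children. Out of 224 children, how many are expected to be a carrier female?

Cross: X+X+ × X-Y
Offspring: 2 X+X-, 2 X+Y
Probability of a carrier female: 2/4 = 1/2
Expected count = 1/2 × 224 = 112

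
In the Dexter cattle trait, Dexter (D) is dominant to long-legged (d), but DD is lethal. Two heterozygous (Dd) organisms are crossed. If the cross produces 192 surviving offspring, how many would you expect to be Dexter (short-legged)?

Cross: Dd × Dd
Punnett square offspring (before lethality): 1 DD, 2 Dd, 1 dd
The DD genotype is lethal (embryos die); surviving offspring: 2 Dd, 1 dd
Dexter (short-legged): 2 out of 3 → fraction 2/3
Expected count = 2/3 × 192 = 128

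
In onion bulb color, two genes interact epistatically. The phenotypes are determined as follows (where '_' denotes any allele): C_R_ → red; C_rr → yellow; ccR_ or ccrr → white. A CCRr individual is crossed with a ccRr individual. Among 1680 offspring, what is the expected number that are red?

Cross: CCRr × ccRr — consider each gene separately:
C gene: CC × cc → 4 Cc → 4 C_ (out of 4)
R gene: Rr × Rr → 1 RR, 2 Rr, 1 rr → 3 R_ : 1 rr (out of 4)
Genotype classes (out of 4 × 4 = 16): C_R_ = 4×3 = 12; C_rr = 4×1 = 4
Apply the phenotype rules: C_R_ (12) → red; C_rr (4) → yellow
Phenotype counts (out of 16): 12 red, 4 yellow
red: 12 out of 16 → fraction 3/4
Expected count = 3/4 × 1680 = 1260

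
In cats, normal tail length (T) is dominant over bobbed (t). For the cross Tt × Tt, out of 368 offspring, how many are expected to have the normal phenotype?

Punnett square for Tt × Tt:
Offspring genotypes: 1 TT, 2 Tt, 1 tt
Total offspring: 4
Count with target: 3
Probability: 3/4
Expected count = 3/4 × 368 = 276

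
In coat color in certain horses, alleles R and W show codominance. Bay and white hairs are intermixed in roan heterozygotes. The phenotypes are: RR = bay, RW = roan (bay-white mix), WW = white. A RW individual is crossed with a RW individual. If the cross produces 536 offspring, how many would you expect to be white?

Punnett square for RW × RW:
Offspring genotypes: 1 RR, 2 RW, 1 WW
Phenotype counts: 1 bay, 2 roan (bay-white mix), 1 white
white: 1 out of 4 → fraction 1/4
Expected count = 1/4 × 536 = 134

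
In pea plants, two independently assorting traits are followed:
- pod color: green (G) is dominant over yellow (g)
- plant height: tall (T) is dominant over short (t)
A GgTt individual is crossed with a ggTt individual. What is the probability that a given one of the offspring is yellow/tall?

Dihybrid cross GgTt × ggTt — consider each gene separately:
pod color: Gg × gg → 2 Gg, 2 gg → 2 G_ : 2 gg (out of 4)
plant height: Tt × Tt → 1 TT, 2 Tt, 1 tt → 3 T_ : 1 tt (out of 4)
Combine (counts out of 4 × 4 = 16): green/tall (G_T_) = 2×3 = 6; green/short (G_tt) = 2×1 = 2; yellow/tall (ggT_) = 2×3 = 6; yellow/short (ggtt) = 2×1 = 2
Phenotype counts (out of 16): 6 green/tall, 2 green/short, 6 yellow/tall, 2 yellow/short
yellow/tall: 6 out of 16
Probability: 6/16 = 3/8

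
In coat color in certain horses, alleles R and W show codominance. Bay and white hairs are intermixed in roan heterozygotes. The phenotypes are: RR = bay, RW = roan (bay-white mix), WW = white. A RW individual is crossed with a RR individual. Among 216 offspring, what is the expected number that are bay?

Punnett square for RW × RR:
Offspring genotypes: 2 RR, 2 RW
Phenotype counts: 2 bay, 2 roan (bay-white mix)
bay: 2 out of 4 → fraction 1/2
Expected count = 1/2 × 216 = 108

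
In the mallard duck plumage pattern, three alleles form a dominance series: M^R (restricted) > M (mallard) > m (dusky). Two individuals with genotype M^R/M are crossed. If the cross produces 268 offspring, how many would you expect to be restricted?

Cross: M^R/M × M^R/M
Allele dominance: M^R > M > m
Offspring genotypes: 1 M^R/M^R, 2 M^R/M, 1 M/M
Phenotype counts: 3 restricted, 1 mallard
restricted: 3 out of 4 → fraction 3/4
Expected count = 3/4 × 268 = 201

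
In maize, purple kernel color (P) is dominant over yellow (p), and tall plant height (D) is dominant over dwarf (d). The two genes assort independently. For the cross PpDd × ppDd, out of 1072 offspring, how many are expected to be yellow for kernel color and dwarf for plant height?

Dihybrid cross PpDd × ppDd — consider each gene separately:
kernel color: Pp × pp → 2 Pp, 2 pp → 2 P_ : 2 pp (out of 4)
plant height: Dd × Dd → 1 DD, 2 Dd, 1 dd → 3 D_ : 1 dd (out of 4)
Looking for: yellow (pp) and dwarf (dd)
P(yellow) = 2/4, P(dwarf) = 1/4
P(both) = 2/4 × 1/4 = 2/16 = 1/8
Expected count = 1/8 × 1072 = 134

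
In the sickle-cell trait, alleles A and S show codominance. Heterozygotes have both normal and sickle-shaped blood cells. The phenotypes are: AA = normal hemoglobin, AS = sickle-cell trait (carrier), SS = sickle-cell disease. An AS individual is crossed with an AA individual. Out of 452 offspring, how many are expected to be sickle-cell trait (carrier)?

Punnett square for AS × AA:
Offspring genotypes: 2 AA, 2 AS
Phenotype counts: 2 normal hemoglobin, 2 sickle-cell trait (carrier)
sickle-cell trait (carrier): 2 out of 4 → fraction 1/2
Expected count = 1/2 × 452 = 226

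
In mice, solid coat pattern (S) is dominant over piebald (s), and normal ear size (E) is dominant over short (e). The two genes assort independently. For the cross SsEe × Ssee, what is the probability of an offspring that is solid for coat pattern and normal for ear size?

Dihybrid cross SsEe × Ssee — consider each gene separately:
coat pattern: Ss × Ss → 1 SS, 2 Ss, 1 ss → 3 S_ : 1 ss (out of 4)
ear size: Ee × ee → 2 Ee, 2 ee → 2 E_ : 2 ee (out of 4)
Looking for: solid (S_) and normal (E_)
P(solid) = 3/4, P(normal) = 2/4
P(both) = 3/4 × 2/4 = 6/16 = 3/8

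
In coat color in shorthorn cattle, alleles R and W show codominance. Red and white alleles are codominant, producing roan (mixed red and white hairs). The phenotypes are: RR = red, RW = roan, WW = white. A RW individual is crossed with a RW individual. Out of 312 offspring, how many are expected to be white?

Punnett square for RW × RW:
Offspring genotypes: 1 RR, 2 RW, 1 WW
Phenotype counts: 1 red, 2 roan, 1 white
white: 1 out of 4 → fraction 1/4
Expected count = 1/4 × 312 = 78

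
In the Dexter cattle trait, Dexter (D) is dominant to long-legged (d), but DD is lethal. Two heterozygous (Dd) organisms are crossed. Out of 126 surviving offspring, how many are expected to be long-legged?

Cross: Dd × Dd
Punnett square offspring (before lethality): 1 DD, 2 Dd, 1 dd
The DD genotype is lethal (embryos die); surviving offspring: 2 Dd, 1 dd
long-legged: 1 out of 3 → fraction 1/3
Expected count = 1/3 × 126 = 42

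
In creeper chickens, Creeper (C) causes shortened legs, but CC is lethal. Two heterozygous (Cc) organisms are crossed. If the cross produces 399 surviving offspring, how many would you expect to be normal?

Cross: Cc × Cc
Punnett square offspring (before lethality): 1 CC, 2 Cc, 1 cc
The CC genotype is lethal (embryos die); surviving offspring: 2 Cc, 1 cc
normal: 1 out of 3 → fraction 1/3
Expected count = 1/3 × 399 = 133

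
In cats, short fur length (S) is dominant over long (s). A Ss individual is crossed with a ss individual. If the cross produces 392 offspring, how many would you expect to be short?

Punnett square for Ss × ss:
Offspring genotypes: 2 Ss, 2 ss
short: 2, long: 2
short: 2 out of 4 → fraction 1/2
Expected count = 1/2 × 392 = 196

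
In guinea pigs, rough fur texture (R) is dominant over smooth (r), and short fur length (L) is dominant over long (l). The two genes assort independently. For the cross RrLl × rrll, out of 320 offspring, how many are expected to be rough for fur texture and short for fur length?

Dihybrid cross RrLl × rrll — consider each gene separately:
fur texture: Rr × rr → 2 Rr, 2 rr → 2 R_ : 2 rr (out of 4)
fur length: Ll × ll → 2 Ll, 2 ll → 2 L_ : 2 ll (out of 4)
Looking for: rough (R_) and short (L_)
P(rough) = 2/4, P(short) = 2/4
P(both) = 2/4 × 2/4 = 4/16 = 1/4
Expected count = 1/4 × 320 = 80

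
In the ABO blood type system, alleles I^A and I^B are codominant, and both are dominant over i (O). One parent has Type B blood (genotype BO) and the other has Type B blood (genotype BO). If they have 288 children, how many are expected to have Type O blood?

Cross: BO × BO
Possible offspring genotypes: 1 BB, 2 BO, 1 OO
Blood type counts: 3 Type B, 1 Type O
Probability of Type O: 1/4
Expected count = 1/4 × 288 = 72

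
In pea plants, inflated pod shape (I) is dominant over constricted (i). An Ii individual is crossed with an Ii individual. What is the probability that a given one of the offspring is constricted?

Punnett square for Ii × Ii:
Offspring genotypes: 1 II, 2 Ii, 1 ii
inflated: 3, constricted: 1
constricted: 1 out of 4
Probability: 1/4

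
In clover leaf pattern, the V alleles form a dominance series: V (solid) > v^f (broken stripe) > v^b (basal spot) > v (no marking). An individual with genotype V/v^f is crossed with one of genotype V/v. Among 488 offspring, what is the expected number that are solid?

Cross: V/v^f × V/v
Allele dominance: V > v^f > v^b > v
Offspring genotypes: 1 V/V, 1 V/v, 1 V/v^f, 1 v^f/v
Phenotype counts: 3 solid, 1 broken stripe
solid: 3 out of 4 → fraction 3/4
Expected count = 3/4 × 488 = 366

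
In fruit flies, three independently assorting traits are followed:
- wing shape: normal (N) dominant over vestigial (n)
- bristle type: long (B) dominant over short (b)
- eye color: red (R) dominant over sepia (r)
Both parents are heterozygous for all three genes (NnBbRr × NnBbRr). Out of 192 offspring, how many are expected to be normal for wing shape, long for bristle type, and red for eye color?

Trihybrid cross: NnBbRr × NnBbRr
Each trait segregates independently with a 3:1 phenotypic ratio, so each gene contributes 3/4 (dominant) or 1/4 (recessive).
Target: normal (wing shape), long (bristle type), red (eye color)
Probability = product of independent per-trait probabilities
= 3/4 × 3/4 × 3/4 = 27/64
Expected count = 27/64 × 192 = 81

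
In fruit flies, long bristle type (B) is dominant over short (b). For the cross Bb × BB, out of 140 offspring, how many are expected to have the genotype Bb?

Punnett square for Bb × BB:
Offspring genotypes: 2 BB, 2 Bb
Total offspring: 4
Count with target: 2
Probability: 2/4 = 1/2
Expected count = 1/2 × 140 = 70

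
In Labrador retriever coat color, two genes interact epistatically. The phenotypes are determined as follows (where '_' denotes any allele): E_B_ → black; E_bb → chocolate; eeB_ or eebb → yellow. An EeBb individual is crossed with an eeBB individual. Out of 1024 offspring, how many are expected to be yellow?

Cross: EeBb × eeBB — consider each gene separately:
E gene: Ee × ee → 2 Ee, 2 ee → 2 E_ : 2 ee (out of 4)
B gene: Bb × BB → 2 BB, 2 Bb → 4 B_ (out of 4)
Genotype classes (out of 4 × 4 = 16): E_B_ = 2×4 = 8; eeB_ = 2×4 = 8
Apply the phenotype rules: E_B_ (8) → black; eeB_ (8) → yellow
Phenotype counts (out of 16): 8 black, 8 yellow
yellow: 8 out of 16 → fraction 1/2
Expected count = 1/2 × 1024 = 512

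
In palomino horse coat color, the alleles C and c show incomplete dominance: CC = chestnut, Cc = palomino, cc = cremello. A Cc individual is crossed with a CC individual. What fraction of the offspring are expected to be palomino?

Punnett square for Cc × CC:
Offspring genotypes: 2 CC, 2 Cc
Phenotype counts: 2 chestnut, 2 palomino
palomino: 2 out of 4
Probability: 2/4 = 1/2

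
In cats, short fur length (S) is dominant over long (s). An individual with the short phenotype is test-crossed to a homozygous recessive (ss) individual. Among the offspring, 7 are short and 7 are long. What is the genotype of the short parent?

Test cross: ? × ss
Offspring: 7 short, 7 long — approximately 1:1.
A 1:1 ratio in a test cross indicates the unknown parent is heterozygous (Ss).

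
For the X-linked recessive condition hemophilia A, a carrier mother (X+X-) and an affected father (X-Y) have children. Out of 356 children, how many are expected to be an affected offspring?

Cross: X+X- × X-Y
Offspring: 1 X+X-, 1 X+Y, 1 X-X-, 1 X-Y
Probability of an affected offspring: 2/4 = 1/2
Expected count = 1/2 × 356 = 178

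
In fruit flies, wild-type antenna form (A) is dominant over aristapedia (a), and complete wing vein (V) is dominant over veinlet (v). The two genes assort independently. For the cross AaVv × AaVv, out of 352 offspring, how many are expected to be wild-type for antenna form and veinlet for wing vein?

Dihybrid cross AaVv × AaVv — consider each gene separately:
antenna form: Aa × Aa → 1 AA, 2 Aa, 1 aa → 3 A_ : 1 aa (out of 4)
wing vein: Vv × Vv → 1 VV, 2 Vv, 1 vv → 3 V_ : 1 vv (out of 4)
Looking for: wild-type (A_) and veinlet (vv)
P(wild-type) = 3/4, P(veinlet) = 1/4
P(both) = 3/4 × 1/4 = 3/16
Expected count = 3/16 × 352 = 66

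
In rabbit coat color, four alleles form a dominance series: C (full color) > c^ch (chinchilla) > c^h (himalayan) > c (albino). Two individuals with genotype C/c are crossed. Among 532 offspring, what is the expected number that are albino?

Cross: C/c × C/c
Allele dominance: C > c^ch > c^h > c
Offspring genotypes: 1 C/C, 2 C/c, 1 c/c
Phenotype counts: 3 full color, 1 albino
albino: 1 out of 4 → fraction 1/4
Expected count = 1/4 × 532 = 133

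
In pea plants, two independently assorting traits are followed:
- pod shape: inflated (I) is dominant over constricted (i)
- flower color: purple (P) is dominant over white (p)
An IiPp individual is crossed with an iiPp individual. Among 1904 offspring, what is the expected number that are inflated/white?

Dihybrid cross IiPp × iiPp — consider each gene separately:
pod shape: Ii × ii → 2 Ii, 2 ii → 2 I_ : 2 ii (out of 4)
flower color: Pp × Pp → 1 PP, 2 Pp, 1 pp → 3 P_ : 1 pp (out of 4)
Combine (counts out of 4 × 4 = 16): inflated/purple (I_P_) = 2×3 = 6; inflated/white (I_pp) = 2×1 = 2; constricted/purple (iiP_) = 2×3 = 6; constricted/white (iipp) = 2×1 = 2
Phenotype counts (out of 16): 6 inflated/purple, 2 inflated/white, 6 constricted/purple, 2 constricted/white
inflated/white: 2 out of 16 → fraction 1/8
Expected count = 1/8 × 1904 = 238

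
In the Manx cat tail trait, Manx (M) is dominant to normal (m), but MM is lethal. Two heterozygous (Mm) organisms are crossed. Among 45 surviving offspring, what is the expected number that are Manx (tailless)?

Cross: Mm × Mm
Punnett square offspring (before lethality): 1 MM, 2 Mm, 1 mm
The MM genotype is lethal (embryos die); surviving offspring: 2 Mm, 1 mm
Manx (tailless): 2 out of 3 → fraction 2/3
Expected count = 2/3 × 45 = 30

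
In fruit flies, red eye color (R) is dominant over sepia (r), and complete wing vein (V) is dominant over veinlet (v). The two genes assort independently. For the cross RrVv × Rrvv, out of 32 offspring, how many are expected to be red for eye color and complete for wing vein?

Dihybrid cross RrVv × Rrvv — consider each gene separately:
eye color: Rr × Rr → 1 RR, 2 Rr, 1 rr → 3 R_ : 1 rr (out of 4)
wing vein: Vv × vv → 2 Vv, 2 vv → 2 V_ : 2 vv (out of 4)
Looking for: red (R_) and complete (V_)
P(red) = 3/4, P(complete) = 2/4
P(both) = 3/4 × 2/4 = 6/16 = 3/8
Expected count = 3/8 × 32 = 12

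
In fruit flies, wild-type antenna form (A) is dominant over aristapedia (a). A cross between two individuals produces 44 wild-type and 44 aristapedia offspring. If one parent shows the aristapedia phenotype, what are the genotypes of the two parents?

Observed offspring: 44 wild-type, 44 aristapedia
The observed ratio simplifies to 1:1. One parent shows aristapedia, so its genotype must be aa. A 1:1 offspring split requires the other parent to be heterozygous (Aa).
Parent genotypes: aa × Aa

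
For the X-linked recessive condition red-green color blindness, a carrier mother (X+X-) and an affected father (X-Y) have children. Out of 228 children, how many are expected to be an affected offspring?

Cross: X+X- × X-Y
Offspring: 1 X+X-, 1 X+Y, 1 X-X-, 1 X-Y
Probability of an affected offspring: 2/4 = 1/2
Expected count = 1/2 × 228 = 114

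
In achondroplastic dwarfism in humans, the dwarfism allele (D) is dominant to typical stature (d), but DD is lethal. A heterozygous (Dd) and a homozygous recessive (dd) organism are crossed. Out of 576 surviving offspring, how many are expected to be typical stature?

Cross: Dd × dd
Punnett square offspring (before lethality): 2 Dd, 2 dd
No DD offspring are produced in this cross.
typical stature: 2 out of 4 → fraction 1/2
Expected count = 1/2 × 576 = 288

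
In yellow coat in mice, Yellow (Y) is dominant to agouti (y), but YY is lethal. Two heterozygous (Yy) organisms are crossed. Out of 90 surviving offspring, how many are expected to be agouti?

Cross: Yy × Yy
Punnett square offspring (before lethality): 1 YY, 2 Yy, 1 yy
The YY genotype is lethal (embryos die); surviving offspring: 2 Yy, 1 yy
agouti: 1 out of 3 → fraction 1/3
Expected count = 1/3 × 90 = 30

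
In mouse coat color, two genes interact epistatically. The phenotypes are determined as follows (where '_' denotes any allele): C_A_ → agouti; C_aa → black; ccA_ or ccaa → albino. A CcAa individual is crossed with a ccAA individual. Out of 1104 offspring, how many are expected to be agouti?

Cross: CcAa × ccAA — consider each gene separately:
C gene: Cc × cc → 2 Cc, 2 cc → 2 C_ : 2 cc (out of 4)
A gene: Aa × AA → 2 AA, 2 Aa → 4 A_ (out of 4)
Genotype classes (out of 4 × 4 = 16): C_A_ = 2×4 = 8; ccA_ = 2×4 = 8
Apply the phenotype rules: C_A_ (8) → agouti; ccA_ (8) → albino
Phenotype counts (out of 16): 8 agouti, 8 albino
agouti: 8 out of 16 → fraction 1/2
Expected count = 1/2 × 1104 = 552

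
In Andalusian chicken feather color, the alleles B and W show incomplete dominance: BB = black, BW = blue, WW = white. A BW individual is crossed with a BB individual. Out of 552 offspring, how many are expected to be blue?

Punnett square for BW × BB:
Offspring genotypes: 2 BB, 2 BW
Phenotype counts: 2 black, 2 blue
blue: 2 out of 4 → fraction 1/2
Expected count = 1/2 × 552 = 276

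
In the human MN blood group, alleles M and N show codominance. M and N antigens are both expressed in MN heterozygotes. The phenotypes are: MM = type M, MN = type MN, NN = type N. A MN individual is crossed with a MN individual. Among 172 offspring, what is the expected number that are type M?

Punnett square for MN × MN:
Offspring genotypes: 1 MM, 2 MN, 1 NN
Phenotype counts: 1 type M, 2 type MN, 1 type N
type M: 1 out of 4 → fraction 1/4
Expected count = 1/4 × 172 = 43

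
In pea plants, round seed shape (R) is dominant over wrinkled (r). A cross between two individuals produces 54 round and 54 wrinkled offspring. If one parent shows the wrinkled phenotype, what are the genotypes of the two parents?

Observed offspring: 54 round, 54 wrinkled
The observed ratio simplifies to 1:1. One parent shows wrinkled, so its genotype must be rr. A 1:1 offspring split requires the other parent to be heterozygous (Rr).
Parent genotypes: rr × Rr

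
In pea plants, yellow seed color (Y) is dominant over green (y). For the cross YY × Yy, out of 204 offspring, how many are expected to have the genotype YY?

Punnett square for YY × Yy:
Offspring genotypes: 2 YY, 2 Yy
Total offspring: 4
Count with target: 2
Probability: 2/4 = 1/2
Expected count = 1/2 × 204 = 102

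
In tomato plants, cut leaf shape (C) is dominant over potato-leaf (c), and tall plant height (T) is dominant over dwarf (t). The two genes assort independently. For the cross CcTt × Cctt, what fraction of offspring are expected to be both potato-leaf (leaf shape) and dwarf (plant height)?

Dihybrid cross CcTt × Cctt — consider each gene separately:
leaf shape: Cc × Cc → 1 CC, 2 Cc, 1 cc → 3 C_ : 1 cc (out of 4)
plant height: Tt × tt → 2 Tt, 2 tt → 2 T_ : 2 tt (out of 4)
Looking for: potato-leaf (cc) and dwarf (tt)
P(potato-leaf) = 1/4, P(dwarf) = 2/4
P(both) = 1/4 × 2/4 = 2/16 = 1/8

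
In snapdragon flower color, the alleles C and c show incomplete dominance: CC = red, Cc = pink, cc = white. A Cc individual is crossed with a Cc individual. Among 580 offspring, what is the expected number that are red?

Punnett square for Cc × Cc:
Offspring genotypes: 1 CC, 2 Cc, 1 cc
Phenotype counts: 1 red, 2 pink, 1 white
red: 1 out of 4 → fraction 1/4
Expected count = 1/4 × 580 = 145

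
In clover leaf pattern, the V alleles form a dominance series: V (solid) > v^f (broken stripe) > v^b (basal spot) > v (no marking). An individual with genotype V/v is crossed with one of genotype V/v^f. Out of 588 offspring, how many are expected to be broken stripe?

Cross: V/v × V/v^f
Allele dominance: V > v^f > v^b > v
Offspring genotypes: 1 V/V, 1 V/v^f, 1 V/v, 1 v^f/v
Phenotype counts: 3 solid, 1 broken stripe
broken stripe: 1 out of 4 → fraction 1/4
Expected count = 1/4 × 588 = 147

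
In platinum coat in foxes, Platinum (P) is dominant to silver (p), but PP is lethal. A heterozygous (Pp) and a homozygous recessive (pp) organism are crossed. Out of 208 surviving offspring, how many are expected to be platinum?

Cross: Pp × pp
Punnett square offspring (before lethality): 2 Pp, 2 pp
No PP offspring are produced in this cross.
platinum: 2 out of 4 → fraction 1/2
Expected count = 1/2 × 208 = 104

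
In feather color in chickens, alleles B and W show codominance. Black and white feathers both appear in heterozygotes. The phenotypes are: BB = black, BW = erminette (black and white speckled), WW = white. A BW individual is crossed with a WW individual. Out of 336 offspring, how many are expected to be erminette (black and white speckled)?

Punnett square for BW × WW:
Offspring genotypes: 2 BW, 2 WW
Phenotype counts: 2 erminette (black and white speckled), 2 white
erminette (black and white speckled): 2 out of 4 → fraction 1/2
Expected count = 1/2 × 336 = 168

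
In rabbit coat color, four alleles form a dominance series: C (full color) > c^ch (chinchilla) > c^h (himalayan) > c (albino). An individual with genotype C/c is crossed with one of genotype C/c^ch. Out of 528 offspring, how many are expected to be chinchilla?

Cross: C/c × C/c^ch
Allele dominance: C > c^ch > c^h > c
Offspring genotypes: 1 C/C, 1 C/c^ch, 1 C/c, 1 c^ch/c
Phenotype counts: 3 full color, 1 chinchilla
chinchilla: 1 out of 4 → fraction 1/4
Expected count = 1/4 × 528 = 132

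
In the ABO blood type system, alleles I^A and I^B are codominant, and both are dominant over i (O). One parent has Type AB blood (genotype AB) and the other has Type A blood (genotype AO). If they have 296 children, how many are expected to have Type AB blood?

Cross: AB × AO
Possible offspring genotypes: 1 AA, 1 AO, 1 AB, 1 BO
Blood type counts: 2 Type A, 1 Type AB, 1 Type B
Probability of Type AB: 1/4
Expected count = 1/4 × 296 = 74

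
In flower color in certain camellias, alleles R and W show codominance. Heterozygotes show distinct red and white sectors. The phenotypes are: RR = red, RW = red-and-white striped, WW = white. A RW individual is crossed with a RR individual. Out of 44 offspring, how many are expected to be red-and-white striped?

Punnett square for RW × RR:
Offspring genotypes: 2 RR, 2 RW
Phenotype counts: 2 red, 2 red-and-white striped
red-and-white striped: 2 out of 4 → fraction 1/2
Expected count = 1/2 × 44 = 22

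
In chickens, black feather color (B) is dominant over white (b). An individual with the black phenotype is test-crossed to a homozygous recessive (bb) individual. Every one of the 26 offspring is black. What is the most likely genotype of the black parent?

Test cross: ? × bb
All offspring are black.
If the unknown parent were heterozygous (Bb), about half of 26 offspring would be white; none are. The unknown parent is most likely homozygous dominant (BB).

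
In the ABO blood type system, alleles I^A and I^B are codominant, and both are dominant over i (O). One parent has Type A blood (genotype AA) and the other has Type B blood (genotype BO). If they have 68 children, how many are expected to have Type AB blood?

Cross: AA × BO
Possible offspring genotypes: 2 AB, 2 AO
Blood type counts: 2 Type AB, 2 Type A
Probability of Type AB: 2/4 = 1/2
Expected count = 1/2 × 68 = 34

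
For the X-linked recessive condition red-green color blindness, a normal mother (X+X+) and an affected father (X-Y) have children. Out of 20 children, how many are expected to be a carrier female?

Cross: X+X+ × X-Y
Offspring: 2 X+X-, 2 X+Y
Probability of a carrier female: 2/4 = 1/2
Expected count = 1/2 × 20 = 10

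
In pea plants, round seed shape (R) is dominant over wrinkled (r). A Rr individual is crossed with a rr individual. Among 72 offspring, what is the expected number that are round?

Punnett square for Rr × rr:
Offspring genotypes: 2 Rr, 2 rr
round: 2, wrinkled: 2
round: 2 out of 4 → fraction 1/2
Expected count = 1/2 × 72 = 36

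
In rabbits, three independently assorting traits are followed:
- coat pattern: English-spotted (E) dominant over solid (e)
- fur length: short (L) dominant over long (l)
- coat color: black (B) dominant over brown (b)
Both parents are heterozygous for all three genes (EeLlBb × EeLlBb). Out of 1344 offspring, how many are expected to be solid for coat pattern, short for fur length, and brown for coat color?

Trihybrid cross: EeLlBb × EeLlBb
Each trait segregates independently with a 3:1 phenotypic ratio, so each gene contributes 3/4 (dominant) or 1/4 (recessive).
Target: solid (coat pattern), short (fur length), brown (coat color)
Probability = product of independent per-trait probabilities
= 1/4 × 3/4 × 1/4 = 3/64
Expected count = 3/64 × 1344 = 63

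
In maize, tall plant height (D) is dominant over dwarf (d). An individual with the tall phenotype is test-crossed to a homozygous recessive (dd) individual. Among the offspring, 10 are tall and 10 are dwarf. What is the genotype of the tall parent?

Test cross: ? × dd
Offspring: 10 tall, 10 dwarf — approximately 1:1.
A 1:1 ratio in a test cross indicates the unknown parent is heterozygous (Dd).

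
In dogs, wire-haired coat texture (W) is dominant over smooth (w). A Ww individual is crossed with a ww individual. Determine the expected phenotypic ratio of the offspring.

Punnett square for Ww × ww:
Offspring genotypes: 2 Ww, 2 ww
wire-haired: 2, smooth: 2
Ratio: 1:1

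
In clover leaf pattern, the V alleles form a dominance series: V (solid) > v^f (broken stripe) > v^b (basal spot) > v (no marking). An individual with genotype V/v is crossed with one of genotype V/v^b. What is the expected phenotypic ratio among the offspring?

Cross: V/v × V/v^b
Allele dominance: V > v^f > v^b > v
Offspring genotypes: 1 V/V, 1 V/v^b, 1 V/v, 1 v^b/v
Phenotype counts: 3 solid, 1 basal spot
Ratio: 3 solid : 1 basal spot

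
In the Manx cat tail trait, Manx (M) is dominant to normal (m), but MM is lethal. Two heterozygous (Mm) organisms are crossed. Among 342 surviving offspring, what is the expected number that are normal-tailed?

Cross: Mm × Mm
Punnett square offspring (before lethality): 1 MM, 2 Mm, 1 mm
The MM genotype is lethal (embryos die); surviving offspring: 2 Mm, 1 mm
normal-tailed: 1 out of 3 → fraction 1/3
Expected count = 1/3 × 342 = 114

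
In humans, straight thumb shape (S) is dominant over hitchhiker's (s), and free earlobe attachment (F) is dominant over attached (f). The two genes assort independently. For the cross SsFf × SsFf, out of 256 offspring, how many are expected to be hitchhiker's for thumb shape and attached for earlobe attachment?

Dihybrid cross SsFf × SsFf — consider each gene separately:
thumb shape: Ss × Ss → 1 SS, 2 Ss, 1 ss → 3 S_ : 1 ss (out of 4)
earlobe attachment: Ff × Ff → 1 FF, 2 Ff, 1 ff → 3 F_ : 1 ff (out of 4)
Looking for: hitchhiker's (ss) and attached (ff)
P(hitchhiker's) = 1/4, P(attached) = 1/4
P(both) = 1/4 × 1/4 = 1/16
Expected count = 1/16 × 256 = 16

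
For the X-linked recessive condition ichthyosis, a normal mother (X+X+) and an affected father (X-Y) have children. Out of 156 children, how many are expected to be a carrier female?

Cross: X+X+ × X-Y
Offspring: 2 X+X-, 2 X+Y
Probability of a carrier female: 2/4 = 1/2
Expected count = 1/2 × 156 = 78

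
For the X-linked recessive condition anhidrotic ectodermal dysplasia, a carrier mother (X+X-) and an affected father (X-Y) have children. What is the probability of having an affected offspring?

Cross: X+X- × X-Y
Offspring: 1 X+X-, 1 X+Y, 1 X-X-, 1 X-Y
Probability of an affected offspring: 2/4 = 1/2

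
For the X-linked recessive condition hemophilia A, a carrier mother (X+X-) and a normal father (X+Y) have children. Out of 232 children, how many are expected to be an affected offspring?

Cross: X+X- × X+Y
Offspring: 1 X+X+, 1 X+Y, 1 X+X-, 1 X-Y
Probability of an affected offspring: 1/4
Expected count = 1/4 × 232 = 58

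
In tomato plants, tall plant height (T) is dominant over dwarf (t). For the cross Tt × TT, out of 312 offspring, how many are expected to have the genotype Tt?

Punnett square for Tt × TT:
Offspring genotypes: 2 TT, 2 Tt
Total offspring: 4
Count with target: 2
Probability: 2/4 = 1/2
Expected count = 1/2 × 312 = 156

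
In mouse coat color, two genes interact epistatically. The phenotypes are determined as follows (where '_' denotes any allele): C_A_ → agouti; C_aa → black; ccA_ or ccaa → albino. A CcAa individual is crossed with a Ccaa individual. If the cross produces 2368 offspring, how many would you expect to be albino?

Cross: CcAa × Ccaa — consider each gene separately:
C gene: Cc × Cc → 1 CC, 2 Cc, 1 cc → 3 C_ : 1 cc (out of 4)
A gene: Aa × aa → 2 Aa, 2 aa → 2 A_ : 2 aa (out of 4)
Genotype classes (out of 4 × 4 = 16): C_A_ = 3×2 = 6; C_aa = 3×2 = 6; ccA_ = 1×2 = 2; ccaa = 1×2 = 2
Apply the phenotype rules: C_A_ (6) → agouti; C_aa (6) → black; ccA_ (2) + ccaa (2) → albino
Phenotype counts (out of 16): 6 agouti, 6 black, 4 albino
albino: 4 out of 16 → fraction 1/4
Expected count = 1/4 × 2368 = 592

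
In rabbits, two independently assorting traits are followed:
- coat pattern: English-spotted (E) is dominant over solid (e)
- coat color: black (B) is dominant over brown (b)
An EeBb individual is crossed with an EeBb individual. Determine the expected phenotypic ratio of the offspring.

Dihybrid cross EeBb × EeBb — consider each gene separately:
coat pattern: Ee × Ee → 1 EE, 2 Ee, 1 ee → 3 E_ : 1 ee (out of 4)
coat color: Bb × Bb → 1 BB, 2 Bb, 1 bb → 3 B_ : 1 bb (out of 4)
Combine (counts out of 4 × 4 = 16): English-spotted/black (E_B_) = 3×3 = 9; English-spotted/brown (E_bb) = 3×1 = 3; solid/black (eeB_) = 1×3 = 3; solid/brown (eebb) = 1×1 = 1
Phenotype counts (out of 16): 9 English-spotted/black, 3 English-spotted/brown, 3 solid/black, 1 solid/brown
Ratio: 9 English-spotted/black : 3 English-spotted/brown : 3 solid/black : 1 solid/brown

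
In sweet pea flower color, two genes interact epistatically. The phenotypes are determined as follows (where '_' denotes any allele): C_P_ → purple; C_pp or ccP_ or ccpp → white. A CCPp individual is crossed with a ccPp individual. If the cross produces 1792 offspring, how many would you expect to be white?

Cross: CCPp × ccPp — consider each gene separately:
C gene: CC × cc → 4 Cc → 4 C_ (out of 4)
P gene: Pp × Pp → 1 PP, 2 Pp, 1 pp → 3 P_ : 1 pp (out of 4)
Genotype classes (out of 4 × 4 = 16): C_P_ = 4×3 = 12; C_pp = 4×1 = 4
Apply the phenotype rules: C_P_ (12) → purple; C_pp (4) → white
Phenotype counts (out of 16): 12 purple, 4 white
white: 4 out of 16 → fraction 1/4
Expected count = 1/4 × 1792 = 448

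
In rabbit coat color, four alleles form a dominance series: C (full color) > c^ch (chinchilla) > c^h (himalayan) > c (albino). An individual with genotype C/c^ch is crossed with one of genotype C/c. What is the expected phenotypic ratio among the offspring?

Cross: C/c^ch × C/c
Allele dominance: C > c^ch > c^h > c
Offspring genotypes: 1 C/C, 1 C/c, 1 C/c^ch, 1 c^ch/c
Phenotype counts: 3 full color, 1 chinchilla
Ratio: 3 full color : 1 chinchilla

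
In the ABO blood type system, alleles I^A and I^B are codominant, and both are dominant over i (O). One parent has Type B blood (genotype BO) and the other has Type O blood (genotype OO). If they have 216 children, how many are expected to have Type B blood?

Cross: BO × OO
Possible offspring genotypes: 2 BO, 2 OO
Blood type counts: 2 Type B, 2 Type O
Probability of Type B: 2/4 = 1/2
Expected count = 1/2 × 216 = 108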